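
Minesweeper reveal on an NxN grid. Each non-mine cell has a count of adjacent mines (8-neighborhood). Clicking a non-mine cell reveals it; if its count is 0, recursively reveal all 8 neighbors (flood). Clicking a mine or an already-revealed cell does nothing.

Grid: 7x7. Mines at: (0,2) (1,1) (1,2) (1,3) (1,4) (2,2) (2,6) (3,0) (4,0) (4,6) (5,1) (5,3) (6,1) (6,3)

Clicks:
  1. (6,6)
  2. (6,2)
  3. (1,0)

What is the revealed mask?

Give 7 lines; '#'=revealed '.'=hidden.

Answer: .......
#......
.......
.......
.......
....###
..#.###

Derivation:
Click 1 (6,6) count=0: revealed 6 new [(5,4) (5,5) (5,6) (6,4) (6,5) (6,6)] -> total=6
Click 2 (6,2) count=4: revealed 1 new [(6,2)] -> total=7
Click 3 (1,0) count=1: revealed 1 new [(1,0)] -> total=8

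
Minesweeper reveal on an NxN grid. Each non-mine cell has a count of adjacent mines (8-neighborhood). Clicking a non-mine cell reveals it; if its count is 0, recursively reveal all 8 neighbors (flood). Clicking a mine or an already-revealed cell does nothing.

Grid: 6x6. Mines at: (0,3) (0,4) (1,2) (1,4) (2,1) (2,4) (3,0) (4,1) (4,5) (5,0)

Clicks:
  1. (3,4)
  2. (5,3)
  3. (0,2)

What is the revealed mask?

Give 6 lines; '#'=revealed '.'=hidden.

Click 1 (3,4) count=2: revealed 1 new [(3,4)] -> total=1
Click 2 (5,3) count=0: revealed 8 new [(3,2) (3,3) (4,2) (4,3) (4,4) (5,2) (5,3) (5,4)] -> total=9
Click 3 (0,2) count=2: revealed 1 new [(0,2)] -> total=10

Answer: ..#...
......
......
..###.
..###.
..###.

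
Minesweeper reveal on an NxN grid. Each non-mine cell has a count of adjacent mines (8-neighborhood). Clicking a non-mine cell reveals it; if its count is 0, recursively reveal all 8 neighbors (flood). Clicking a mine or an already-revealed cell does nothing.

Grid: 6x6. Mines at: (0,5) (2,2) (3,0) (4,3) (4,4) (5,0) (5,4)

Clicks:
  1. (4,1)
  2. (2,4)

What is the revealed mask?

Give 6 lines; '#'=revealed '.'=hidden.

Answer: ......
...###
...###
...###
.#....
......

Derivation:
Click 1 (4,1) count=2: revealed 1 new [(4,1)] -> total=1
Click 2 (2,4) count=0: revealed 9 new [(1,3) (1,4) (1,5) (2,3) (2,4) (2,5) (3,3) (3,4) (3,5)] -> total=10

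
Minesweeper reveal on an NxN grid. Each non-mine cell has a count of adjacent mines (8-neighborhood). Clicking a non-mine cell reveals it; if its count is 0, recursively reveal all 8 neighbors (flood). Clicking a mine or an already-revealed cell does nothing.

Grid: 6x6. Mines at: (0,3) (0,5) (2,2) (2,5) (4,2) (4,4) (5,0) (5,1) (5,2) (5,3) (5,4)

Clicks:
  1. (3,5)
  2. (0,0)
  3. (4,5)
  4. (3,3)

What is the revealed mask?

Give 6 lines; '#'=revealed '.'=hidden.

Click 1 (3,5) count=2: revealed 1 new [(3,5)] -> total=1
Click 2 (0,0) count=0: revealed 12 new [(0,0) (0,1) (0,2) (1,0) (1,1) (1,2) (2,0) (2,1) (3,0) (3,1) (4,0) (4,1)] -> total=13
Click 3 (4,5) count=2: revealed 1 new [(4,5)] -> total=14
Click 4 (3,3) count=3: revealed 1 new [(3,3)] -> total=15

Answer: ###...
###...
##....
##.#.#
##...#
......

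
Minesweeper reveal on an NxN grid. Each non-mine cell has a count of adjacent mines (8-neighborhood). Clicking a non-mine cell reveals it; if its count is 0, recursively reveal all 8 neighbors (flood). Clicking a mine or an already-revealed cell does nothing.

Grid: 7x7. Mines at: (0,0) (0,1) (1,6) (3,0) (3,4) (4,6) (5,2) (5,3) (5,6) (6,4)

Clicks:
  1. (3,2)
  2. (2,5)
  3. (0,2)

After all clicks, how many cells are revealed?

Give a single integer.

Click 1 (3,2) count=0: revealed 20 new [(0,2) (0,3) (0,4) (0,5) (1,1) (1,2) (1,3) (1,4) (1,5) (2,1) (2,2) (2,3) (2,4) (2,5) (3,1) (3,2) (3,3) (4,1) (4,2) (4,3)] -> total=20
Click 2 (2,5) count=2: revealed 0 new [(none)] -> total=20
Click 3 (0,2) count=1: revealed 0 new [(none)] -> total=20

Answer: 20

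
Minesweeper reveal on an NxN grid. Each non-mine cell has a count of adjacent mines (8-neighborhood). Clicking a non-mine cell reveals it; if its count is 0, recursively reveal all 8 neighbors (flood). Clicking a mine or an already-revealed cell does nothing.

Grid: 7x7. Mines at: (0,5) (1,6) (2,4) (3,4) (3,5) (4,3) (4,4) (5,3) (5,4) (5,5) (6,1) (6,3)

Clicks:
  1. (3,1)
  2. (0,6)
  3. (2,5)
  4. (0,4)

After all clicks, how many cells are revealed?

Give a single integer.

Click 1 (3,1) count=0: revealed 24 new [(0,0) (0,1) (0,2) (0,3) (0,4) (1,0) (1,1) (1,2) (1,3) (1,4) (2,0) (2,1) (2,2) (2,3) (3,0) (3,1) (3,2) (3,3) (4,0) (4,1) (4,2) (5,0) (5,1) (5,2)] -> total=24
Click 2 (0,6) count=2: revealed 1 new [(0,6)] -> total=25
Click 3 (2,5) count=4: revealed 1 new [(2,5)] -> total=26
Click 4 (0,4) count=1: revealed 0 new [(none)] -> total=26

Answer: 26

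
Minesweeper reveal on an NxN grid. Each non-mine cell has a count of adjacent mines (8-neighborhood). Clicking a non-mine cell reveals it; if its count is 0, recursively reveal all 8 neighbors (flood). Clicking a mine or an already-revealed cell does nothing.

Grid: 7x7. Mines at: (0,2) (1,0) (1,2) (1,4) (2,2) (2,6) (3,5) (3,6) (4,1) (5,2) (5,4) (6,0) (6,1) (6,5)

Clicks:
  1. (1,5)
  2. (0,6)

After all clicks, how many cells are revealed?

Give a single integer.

Click 1 (1,5) count=2: revealed 1 new [(1,5)] -> total=1
Click 2 (0,6) count=0: revealed 3 new [(0,5) (0,6) (1,6)] -> total=4

Answer: 4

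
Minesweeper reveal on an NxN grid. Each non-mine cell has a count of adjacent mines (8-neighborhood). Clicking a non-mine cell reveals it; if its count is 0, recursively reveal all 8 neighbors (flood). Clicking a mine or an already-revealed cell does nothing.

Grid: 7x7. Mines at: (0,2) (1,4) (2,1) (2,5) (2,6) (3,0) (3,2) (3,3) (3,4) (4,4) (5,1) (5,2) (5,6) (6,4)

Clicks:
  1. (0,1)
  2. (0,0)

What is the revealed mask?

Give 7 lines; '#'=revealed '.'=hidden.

Click 1 (0,1) count=1: revealed 1 new [(0,1)] -> total=1
Click 2 (0,0) count=0: revealed 3 new [(0,0) (1,0) (1,1)] -> total=4

Answer: ##.....
##.....
.......
.......
.......
.......
.......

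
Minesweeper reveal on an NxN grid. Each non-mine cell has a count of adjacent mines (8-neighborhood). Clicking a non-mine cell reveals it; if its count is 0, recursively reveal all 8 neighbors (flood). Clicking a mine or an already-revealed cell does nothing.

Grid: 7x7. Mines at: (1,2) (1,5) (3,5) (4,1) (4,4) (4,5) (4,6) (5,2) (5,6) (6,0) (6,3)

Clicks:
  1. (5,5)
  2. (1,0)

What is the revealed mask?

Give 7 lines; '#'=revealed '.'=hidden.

Click 1 (5,5) count=4: revealed 1 new [(5,5)] -> total=1
Click 2 (1,0) count=0: revealed 8 new [(0,0) (0,1) (1,0) (1,1) (2,0) (2,1) (3,0) (3,1)] -> total=9

Answer: ##.....
##.....
##.....
##.....
.......
.....#.
.......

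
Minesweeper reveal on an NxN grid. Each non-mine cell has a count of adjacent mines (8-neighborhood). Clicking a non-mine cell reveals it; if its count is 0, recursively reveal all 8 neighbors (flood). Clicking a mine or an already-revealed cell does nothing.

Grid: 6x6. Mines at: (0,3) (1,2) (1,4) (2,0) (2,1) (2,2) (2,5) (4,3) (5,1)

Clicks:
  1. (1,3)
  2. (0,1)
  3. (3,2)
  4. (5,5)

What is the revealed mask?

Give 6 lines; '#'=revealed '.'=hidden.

Answer: .#....
...#..
......
..#.##
....##
....##

Derivation:
Click 1 (1,3) count=4: revealed 1 new [(1,3)] -> total=1
Click 2 (0,1) count=1: revealed 1 new [(0,1)] -> total=2
Click 3 (3,2) count=3: revealed 1 new [(3,2)] -> total=3
Click 4 (5,5) count=0: revealed 6 new [(3,4) (3,5) (4,4) (4,5) (5,4) (5,5)] -> total=9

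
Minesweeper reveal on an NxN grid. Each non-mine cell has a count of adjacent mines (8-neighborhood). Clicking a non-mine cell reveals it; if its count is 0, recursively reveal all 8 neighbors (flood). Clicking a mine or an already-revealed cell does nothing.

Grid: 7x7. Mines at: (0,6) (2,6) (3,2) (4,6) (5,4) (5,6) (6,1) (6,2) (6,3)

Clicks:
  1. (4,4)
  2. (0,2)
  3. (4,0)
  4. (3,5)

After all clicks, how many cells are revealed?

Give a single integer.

Answer: 30

Derivation:
Click 1 (4,4) count=1: revealed 1 new [(4,4)] -> total=1
Click 2 (0,2) count=0: revealed 29 new [(0,0) (0,1) (0,2) (0,3) (0,4) (0,5) (1,0) (1,1) (1,2) (1,3) (1,4) (1,5) (2,0) (2,1) (2,2) (2,3) (2,4) (2,5) (3,0) (3,1) (3,3) (3,4) (3,5) (4,0) (4,1) (4,3) (4,5) (5,0) (5,1)] -> total=30
Click 3 (4,0) count=0: revealed 0 new [(none)] -> total=30
Click 4 (3,5) count=2: revealed 0 new [(none)] -> total=30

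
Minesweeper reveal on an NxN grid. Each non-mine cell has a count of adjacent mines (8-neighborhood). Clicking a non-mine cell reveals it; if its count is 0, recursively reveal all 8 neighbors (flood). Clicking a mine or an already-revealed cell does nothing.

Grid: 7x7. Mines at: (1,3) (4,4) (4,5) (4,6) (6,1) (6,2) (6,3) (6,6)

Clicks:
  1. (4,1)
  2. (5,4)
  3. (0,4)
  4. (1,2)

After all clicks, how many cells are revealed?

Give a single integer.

Click 1 (4,1) count=0: revealed 22 new [(0,0) (0,1) (0,2) (1,0) (1,1) (1,2) (2,0) (2,1) (2,2) (2,3) (3,0) (3,1) (3,2) (3,3) (4,0) (4,1) (4,2) (4,3) (5,0) (5,1) (5,2) (5,3)] -> total=22
Click 2 (5,4) count=3: revealed 1 new [(5,4)] -> total=23
Click 3 (0,4) count=1: revealed 1 new [(0,4)] -> total=24
Click 4 (1,2) count=1: revealed 0 new [(none)] -> total=24

Answer: 24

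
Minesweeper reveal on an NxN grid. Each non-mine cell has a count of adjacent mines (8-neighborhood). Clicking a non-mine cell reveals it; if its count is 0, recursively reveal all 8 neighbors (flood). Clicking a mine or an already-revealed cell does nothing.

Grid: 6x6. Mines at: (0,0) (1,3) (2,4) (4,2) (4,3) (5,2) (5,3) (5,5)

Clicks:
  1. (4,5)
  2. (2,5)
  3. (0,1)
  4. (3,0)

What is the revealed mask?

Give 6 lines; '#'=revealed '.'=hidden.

Answer: .#....
###...
###..#
###...
##...#
##....

Derivation:
Click 1 (4,5) count=1: revealed 1 new [(4,5)] -> total=1
Click 2 (2,5) count=1: revealed 1 new [(2,5)] -> total=2
Click 3 (0,1) count=1: revealed 1 new [(0,1)] -> total=3
Click 4 (3,0) count=0: revealed 13 new [(1,0) (1,1) (1,2) (2,0) (2,1) (2,2) (3,0) (3,1) (3,2) (4,0) (4,1) (5,0) (5,1)] -> total=16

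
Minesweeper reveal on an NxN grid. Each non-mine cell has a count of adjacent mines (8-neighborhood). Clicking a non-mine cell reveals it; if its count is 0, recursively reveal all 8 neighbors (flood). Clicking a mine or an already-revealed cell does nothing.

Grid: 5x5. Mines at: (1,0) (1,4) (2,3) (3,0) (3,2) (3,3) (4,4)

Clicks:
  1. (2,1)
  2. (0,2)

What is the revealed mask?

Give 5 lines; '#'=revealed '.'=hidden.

Answer: .###.
.###.
.#...
.....
.....

Derivation:
Click 1 (2,1) count=3: revealed 1 new [(2,1)] -> total=1
Click 2 (0,2) count=0: revealed 6 new [(0,1) (0,2) (0,3) (1,1) (1,2) (1,3)] -> total=7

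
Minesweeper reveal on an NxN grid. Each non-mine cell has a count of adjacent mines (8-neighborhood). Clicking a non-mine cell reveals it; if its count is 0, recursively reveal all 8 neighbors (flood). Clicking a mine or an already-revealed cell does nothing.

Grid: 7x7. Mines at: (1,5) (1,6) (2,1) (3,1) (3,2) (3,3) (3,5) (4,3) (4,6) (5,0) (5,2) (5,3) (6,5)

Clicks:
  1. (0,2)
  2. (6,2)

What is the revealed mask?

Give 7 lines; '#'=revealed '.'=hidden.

Answer: #####..
#####..
..###..
.......
.......
.......
..#....

Derivation:
Click 1 (0,2) count=0: revealed 13 new [(0,0) (0,1) (0,2) (0,3) (0,4) (1,0) (1,1) (1,2) (1,3) (1,4) (2,2) (2,3) (2,4)] -> total=13
Click 2 (6,2) count=2: revealed 1 new [(6,2)] -> total=14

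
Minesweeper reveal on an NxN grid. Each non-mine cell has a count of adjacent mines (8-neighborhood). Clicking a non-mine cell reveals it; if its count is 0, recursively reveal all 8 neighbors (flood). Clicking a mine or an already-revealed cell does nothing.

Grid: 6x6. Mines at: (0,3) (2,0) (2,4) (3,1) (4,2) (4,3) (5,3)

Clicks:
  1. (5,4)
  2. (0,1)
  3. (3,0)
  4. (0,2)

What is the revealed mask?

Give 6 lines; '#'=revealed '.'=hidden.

Answer: ###...
###...
......
#.....
......
....#.

Derivation:
Click 1 (5,4) count=2: revealed 1 new [(5,4)] -> total=1
Click 2 (0,1) count=0: revealed 6 new [(0,0) (0,1) (0,2) (1,0) (1,1) (1,2)] -> total=7
Click 3 (3,0) count=2: revealed 1 new [(3,0)] -> total=8
Click 4 (0,2) count=1: revealed 0 new [(none)] -> total=8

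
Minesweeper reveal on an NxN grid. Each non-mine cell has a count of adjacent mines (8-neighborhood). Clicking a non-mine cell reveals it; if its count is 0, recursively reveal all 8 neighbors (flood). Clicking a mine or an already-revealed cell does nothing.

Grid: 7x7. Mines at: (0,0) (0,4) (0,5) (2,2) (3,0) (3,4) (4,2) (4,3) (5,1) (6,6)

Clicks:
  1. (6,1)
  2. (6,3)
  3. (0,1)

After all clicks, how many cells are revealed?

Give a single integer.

Click 1 (6,1) count=1: revealed 1 new [(6,1)] -> total=1
Click 2 (6,3) count=0: revealed 8 new [(5,2) (5,3) (5,4) (5,5) (6,2) (6,3) (6,4) (6,5)] -> total=9
Click 3 (0,1) count=1: revealed 1 new [(0,1)] -> total=10

Answer: 10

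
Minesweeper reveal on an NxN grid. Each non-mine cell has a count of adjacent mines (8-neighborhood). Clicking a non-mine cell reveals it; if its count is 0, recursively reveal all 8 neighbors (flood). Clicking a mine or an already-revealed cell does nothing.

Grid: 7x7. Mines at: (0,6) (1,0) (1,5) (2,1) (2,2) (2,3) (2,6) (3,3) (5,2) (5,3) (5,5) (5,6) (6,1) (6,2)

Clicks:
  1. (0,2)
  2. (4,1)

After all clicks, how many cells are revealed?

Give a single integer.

Answer: 9

Derivation:
Click 1 (0,2) count=0: revealed 8 new [(0,1) (0,2) (0,3) (0,4) (1,1) (1,2) (1,3) (1,4)] -> total=8
Click 2 (4,1) count=1: revealed 1 new [(4,1)] -> total=9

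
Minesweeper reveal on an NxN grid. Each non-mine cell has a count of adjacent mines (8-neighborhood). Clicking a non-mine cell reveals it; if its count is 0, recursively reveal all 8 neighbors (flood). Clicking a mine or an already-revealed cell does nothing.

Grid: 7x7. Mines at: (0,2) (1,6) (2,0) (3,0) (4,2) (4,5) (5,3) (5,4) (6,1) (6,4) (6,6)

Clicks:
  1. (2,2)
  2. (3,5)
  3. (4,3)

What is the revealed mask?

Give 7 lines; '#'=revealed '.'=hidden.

Answer: ...###.
.#####.
.#####.
.#####.
...#...
.......
.......

Derivation:
Click 1 (2,2) count=0: revealed 18 new [(0,3) (0,4) (0,5) (1,1) (1,2) (1,3) (1,4) (1,5) (2,1) (2,2) (2,3) (2,4) (2,5) (3,1) (3,2) (3,3) (3,4) (3,5)] -> total=18
Click 2 (3,5) count=1: revealed 0 new [(none)] -> total=18
Click 3 (4,3) count=3: revealed 1 new [(4,3)] -> total=19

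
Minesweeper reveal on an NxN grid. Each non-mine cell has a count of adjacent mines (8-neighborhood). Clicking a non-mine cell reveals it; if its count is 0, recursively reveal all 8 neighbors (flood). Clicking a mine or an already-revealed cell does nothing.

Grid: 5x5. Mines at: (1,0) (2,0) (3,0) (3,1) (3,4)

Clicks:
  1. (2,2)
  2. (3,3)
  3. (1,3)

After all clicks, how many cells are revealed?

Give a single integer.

Answer: 13

Derivation:
Click 1 (2,2) count=1: revealed 1 new [(2,2)] -> total=1
Click 2 (3,3) count=1: revealed 1 new [(3,3)] -> total=2
Click 3 (1,3) count=0: revealed 11 new [(0,1) (0,2) (0,3) (0,4) (1,1) (1,2) (1,3) (1,4) (2,1) (2,3) (2,4)] -> total=13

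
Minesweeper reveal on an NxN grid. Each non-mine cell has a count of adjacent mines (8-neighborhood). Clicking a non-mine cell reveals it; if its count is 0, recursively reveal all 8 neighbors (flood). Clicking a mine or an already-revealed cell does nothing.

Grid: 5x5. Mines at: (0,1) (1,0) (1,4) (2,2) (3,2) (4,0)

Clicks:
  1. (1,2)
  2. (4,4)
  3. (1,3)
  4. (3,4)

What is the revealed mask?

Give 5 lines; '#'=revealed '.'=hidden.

Click 1 (1,2) count=2: revealed 1 new [(1,2)] -> total=1
Click 2 (4,4) count=0: revealed 6 new [(2,3) (2,4) (3,3) (3,4) (4,3) (4,4)] -> total=7
Click 3 (1,3) count=2: revealed 1 new [(1,3)] -> total=8
Click 4 (3,4) count=0: revealed 0 new [(none)] -> total=8

Answer: .....
..##.
...##
...##
...##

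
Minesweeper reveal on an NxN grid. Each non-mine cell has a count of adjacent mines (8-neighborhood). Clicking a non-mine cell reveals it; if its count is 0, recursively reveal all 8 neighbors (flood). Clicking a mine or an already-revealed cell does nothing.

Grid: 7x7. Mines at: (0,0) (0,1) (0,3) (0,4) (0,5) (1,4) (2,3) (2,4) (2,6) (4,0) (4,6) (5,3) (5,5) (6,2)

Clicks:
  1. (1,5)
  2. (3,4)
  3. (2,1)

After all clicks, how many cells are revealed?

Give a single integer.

Click 1 (1,5) count=5: revealed 1 new [(1,5)] -> total=1
Click 2 (3,4) count=2: revealed 1 new [(3,4)] -> total=2
Click 3 (2,1) count=0: revealed 9 new [(1,0) (1,1) (1,2) (2,0) (2,1) (2,2) (3,0) (3,1) (3,2)] -> total=11

Answer: 11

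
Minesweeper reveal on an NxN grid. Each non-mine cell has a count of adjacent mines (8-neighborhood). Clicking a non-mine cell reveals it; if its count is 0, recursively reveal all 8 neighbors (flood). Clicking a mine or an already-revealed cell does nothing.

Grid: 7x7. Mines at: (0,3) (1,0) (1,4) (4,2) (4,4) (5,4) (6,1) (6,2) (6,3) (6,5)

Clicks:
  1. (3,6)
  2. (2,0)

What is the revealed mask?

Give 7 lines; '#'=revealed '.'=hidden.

Click 1 (3,6) count=0: revealed 12 new [(0,5) (0,6) (1,5) (1,6) (2,5) (2,6) (3,5) (3,6) (4,5) (4,6) (5,5) (5,6)] -> total=12
Click 2 (2,0) count=1: revealed 1 new [(2,0)] -> total=13

Answer: .....##
.....##
#....##
.....##
.....##
.....##
.......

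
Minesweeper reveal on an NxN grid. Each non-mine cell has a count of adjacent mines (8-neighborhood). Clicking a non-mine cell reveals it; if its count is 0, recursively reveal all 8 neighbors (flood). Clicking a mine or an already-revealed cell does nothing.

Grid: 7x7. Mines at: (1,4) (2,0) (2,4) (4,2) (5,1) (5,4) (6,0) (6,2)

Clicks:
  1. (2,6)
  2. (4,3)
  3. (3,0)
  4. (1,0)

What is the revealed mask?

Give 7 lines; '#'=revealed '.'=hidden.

Click 1 (2,6) count=0: revealed 14 new [(0,5) (0,6) (1,5) (1,6) (2,5) (2,6) (3,5) (3,6) (4,5) (4,6) (5,5) (5,6) (6,5) (6,6)] -> total=14
Click 2 (4,3) count=2: revealed 1 new [(4,3)] -> total=15
Click 3 (3,0) count=1: revealed 1 new [(3,0)] -> total=16
Click 4 (1,0) count=1: revealed 1 new [(1,0)] -> total=17

Answer: .....##
#....##
.....##
#....##
...#.##
.....##
.....##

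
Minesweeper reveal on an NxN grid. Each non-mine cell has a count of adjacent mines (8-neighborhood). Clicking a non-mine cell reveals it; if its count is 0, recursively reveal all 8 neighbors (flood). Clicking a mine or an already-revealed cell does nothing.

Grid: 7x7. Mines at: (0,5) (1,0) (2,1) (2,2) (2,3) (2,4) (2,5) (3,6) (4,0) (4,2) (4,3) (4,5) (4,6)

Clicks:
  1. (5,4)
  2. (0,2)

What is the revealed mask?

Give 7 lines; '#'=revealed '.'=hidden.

Answer: .####..
.####..
.......
.......
.......
....#..
.......

Derivation:
Click 1 (5,4) count=2: revealed 1 new [(5,4)] -> total=1
Click 2 (0,2) count=0: revealed 8 new [(0,1) (0,2) (0,3) (0,4) (1,1) (1,2) (1,3) (1,4)] -> total=9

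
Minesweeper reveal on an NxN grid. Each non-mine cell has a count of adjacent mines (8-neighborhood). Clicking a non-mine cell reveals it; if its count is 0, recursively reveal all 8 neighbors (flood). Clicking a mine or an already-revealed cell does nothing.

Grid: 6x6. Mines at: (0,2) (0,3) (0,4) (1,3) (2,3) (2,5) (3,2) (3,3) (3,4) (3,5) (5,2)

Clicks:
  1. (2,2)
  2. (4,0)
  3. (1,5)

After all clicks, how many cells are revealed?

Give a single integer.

Click 1 (2,2) count=4: revealed 1 new [(2,2)] -> total=1
Click 2 (4,0) count=0: revealed 12 new [(0,0) (0,1) (1,0) (1,1) (2,0) (2,1) (3,0) (3,1) (4,0) (4,1) (5,0) (5,1)] -> total=13
Click 3 (1,5) count=2: revealed 1 new [(1,5)] -> total=14

Answer: 14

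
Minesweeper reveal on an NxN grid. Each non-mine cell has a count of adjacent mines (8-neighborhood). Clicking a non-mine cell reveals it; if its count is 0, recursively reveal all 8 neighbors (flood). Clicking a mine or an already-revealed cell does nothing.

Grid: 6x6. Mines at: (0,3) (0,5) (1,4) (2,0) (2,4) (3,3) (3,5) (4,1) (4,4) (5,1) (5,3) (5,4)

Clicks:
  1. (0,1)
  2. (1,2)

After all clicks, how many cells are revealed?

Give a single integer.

Answer: 6

Derivation:
Click 1 (0,1) count=0: revealed 6 new [(0,0) (0,1) (0,2) (1,0) (1,1) (1,2)] -> total=6
Click 2 (1,2) count=1: revealed 0 new [(none)] -> total=6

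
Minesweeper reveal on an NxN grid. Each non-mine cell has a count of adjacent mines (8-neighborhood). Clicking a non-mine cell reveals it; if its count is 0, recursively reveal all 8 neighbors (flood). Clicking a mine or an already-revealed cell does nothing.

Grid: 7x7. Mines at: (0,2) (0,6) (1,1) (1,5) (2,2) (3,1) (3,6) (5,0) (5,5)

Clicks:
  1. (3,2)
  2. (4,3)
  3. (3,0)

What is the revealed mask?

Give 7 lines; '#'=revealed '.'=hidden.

Answer: .......
.......
...###.
#.####.
.#####.
.####..
.####..

Derivation:
Click 1 (3,2) count=2: revealed 1 new [(3,2)] -> total=1
Click 2 (4,3) count=0: revealed 19 new [(2,3) (2,4) (2,5) (3,3) (3,4) (3,5) (4,1) (4,2) (4,3) (4,4) (4,5) (5,1) (5,2) (5,3) (5,4) (6,1) (6,2) (6,3) (6,4)] -> total=20
Click 3 (3,0) count=1: revealed 1 new [(3,0)] -> total=21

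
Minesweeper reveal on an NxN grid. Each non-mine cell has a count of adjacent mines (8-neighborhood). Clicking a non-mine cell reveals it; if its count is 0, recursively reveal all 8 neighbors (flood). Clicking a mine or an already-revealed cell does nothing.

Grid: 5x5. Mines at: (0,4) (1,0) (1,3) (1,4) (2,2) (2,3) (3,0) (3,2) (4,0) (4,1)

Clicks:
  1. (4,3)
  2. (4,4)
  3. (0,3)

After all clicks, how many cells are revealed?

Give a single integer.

Click 1 (4,3) count=1: revealed 1 new [(4,3)] -> total=1
Click 2 (4,4) count=0: revealed 3 new [(3,3) (3,4) (4,4)] -> total=4
Click 3 (0,3) count=3: revealed 1 new [(0,3)] -> total=5

Answer: 5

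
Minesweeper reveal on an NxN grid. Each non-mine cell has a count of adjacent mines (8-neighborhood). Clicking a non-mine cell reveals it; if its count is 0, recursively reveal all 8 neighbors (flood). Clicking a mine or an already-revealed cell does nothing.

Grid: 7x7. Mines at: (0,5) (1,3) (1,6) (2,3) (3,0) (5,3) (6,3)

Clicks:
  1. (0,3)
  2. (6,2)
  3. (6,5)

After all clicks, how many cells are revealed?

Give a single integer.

Answer: 17

Derivation:
Click 1 (0,3) count=1: revealed 1 new [(0,3)] -> total=1
Click 2 (6,2) count=2: revealed 1 new [(6,2)] -> total=2
Click 3 (6,5) count=0: revealed 15 new [(2,4) (2,5) (2,6) (3,4) (3,5) (3,6) (4,4) (4,5) (4,6) (5,4) (5,5) (5,6) (6,4) (6,5) (6,6)] -> total=17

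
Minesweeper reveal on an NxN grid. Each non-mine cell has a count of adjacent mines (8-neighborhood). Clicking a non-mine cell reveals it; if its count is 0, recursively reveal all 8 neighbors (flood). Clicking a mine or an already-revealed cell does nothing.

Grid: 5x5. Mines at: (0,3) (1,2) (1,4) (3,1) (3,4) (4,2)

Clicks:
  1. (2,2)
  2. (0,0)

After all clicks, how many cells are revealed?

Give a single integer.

Answer: 7

Derivation:
Click 1 (2,2) count=2: revealed 1 new [(2,2)] -> total=1
Click 2 (0,0) count=0: revealed 6 new [(0,0) (0,1) (1,0) (1,1) (2,0) (2,1)] -> total=7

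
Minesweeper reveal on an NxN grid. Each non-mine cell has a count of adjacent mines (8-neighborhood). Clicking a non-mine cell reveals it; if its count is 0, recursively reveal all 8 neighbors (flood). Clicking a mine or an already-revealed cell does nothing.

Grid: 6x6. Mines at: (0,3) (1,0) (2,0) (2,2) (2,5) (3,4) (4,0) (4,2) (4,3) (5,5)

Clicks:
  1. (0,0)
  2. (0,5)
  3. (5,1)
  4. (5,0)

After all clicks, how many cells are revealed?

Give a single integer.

Click 1 (0,0) count=1: revealed 1 new [(0,0)] -> total=1
Click 2 (0,5) count=0: revealed 4 new [(0,4) (0,5) (1,4) (1,5)] -> total=5
Click 3 (5,1) count=2: revealed 1 new [(5,1)] -> total=6
Click 4 (5,0) count=1: revealed 1 new [(5,0)] -> total=7

Answer: 7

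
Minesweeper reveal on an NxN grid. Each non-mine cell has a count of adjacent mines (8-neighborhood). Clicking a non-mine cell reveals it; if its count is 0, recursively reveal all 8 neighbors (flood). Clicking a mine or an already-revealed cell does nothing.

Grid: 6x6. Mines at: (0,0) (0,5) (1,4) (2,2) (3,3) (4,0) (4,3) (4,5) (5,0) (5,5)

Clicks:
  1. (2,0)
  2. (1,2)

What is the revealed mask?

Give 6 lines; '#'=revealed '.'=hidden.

Click 1 (2,0) count=0: revealed 6 new [(1,0) (1,1) (2,0) (2,1) (3,0) (3,1)] -> total=6
Click 2 (1,2) count=1: revealed 1 new [(1,2)] -> total=7

Answer: ......
###...
##....
##....
......
......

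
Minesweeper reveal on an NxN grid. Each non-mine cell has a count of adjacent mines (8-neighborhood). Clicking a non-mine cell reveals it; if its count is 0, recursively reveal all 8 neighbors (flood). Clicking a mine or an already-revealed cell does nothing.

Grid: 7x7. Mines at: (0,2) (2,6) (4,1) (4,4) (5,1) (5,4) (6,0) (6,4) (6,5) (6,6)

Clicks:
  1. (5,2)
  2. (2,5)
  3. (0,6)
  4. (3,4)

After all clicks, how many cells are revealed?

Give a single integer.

Click 1 (5,2) count=2: revealed 1 new [(5,2)] -> total=1
Click 2 (2,5) count=1: revealed 1 new [(2,5)] -> total=2
Click 3 (0,6) count=0: revealed 24 new [(0,0) (0,1) (0,3) (0,4) (0,5) (0,6) (1,0) (1,1) (1,2) (1,3) (1,4) (1,5) (1,6) (2,0) (2,1) (2,2) (2,3) (2,4) (3,0) (3,1) (3,2) (3,3) (3,4) (3,5)] -> total=26
Click 4 (3,4) count=1: revealed 0 new [(none)] -> total=26

Answer: 26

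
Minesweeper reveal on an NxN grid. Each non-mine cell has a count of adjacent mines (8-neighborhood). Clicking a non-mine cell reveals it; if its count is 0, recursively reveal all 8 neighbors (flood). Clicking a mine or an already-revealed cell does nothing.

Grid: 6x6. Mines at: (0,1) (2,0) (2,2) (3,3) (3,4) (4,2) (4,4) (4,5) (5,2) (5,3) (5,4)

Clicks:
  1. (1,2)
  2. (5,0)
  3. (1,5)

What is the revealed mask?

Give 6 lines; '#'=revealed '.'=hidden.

Answer: ..####
..####
...###
##....
##....
##....

Derivation:
Click 1 (1,2) count=2: revealed 1 new [(1,2)] -> total=1
Click 2 (5,0) count=0: revealed 6 new [(3,0) (3,1) (4,0) (4,1) (5,0) (5,1)] -> total=7
Click 3 (1,5) count=0: revealed 10 new [(0,2) (0,3) (0,4) (0,5) (1,3) (1,4) (1,5) (2,3) (2,4) (2,5)] -> total=17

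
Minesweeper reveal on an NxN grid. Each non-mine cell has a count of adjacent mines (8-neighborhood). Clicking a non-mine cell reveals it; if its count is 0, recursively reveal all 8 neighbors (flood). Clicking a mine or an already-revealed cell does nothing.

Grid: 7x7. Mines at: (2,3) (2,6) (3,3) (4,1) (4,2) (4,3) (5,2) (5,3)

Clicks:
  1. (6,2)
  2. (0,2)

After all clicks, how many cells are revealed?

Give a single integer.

Click 1 (6,2) count=2: revealed 1 new [(6,2)] -> total=1
Click 2 (0,2) count=0: revealed 20 new [(0,0) (0,1) (0,2) (0,3) (0,4) (0,5) (0,6) (1,0) (1,1) (1,2) (1,3) (1,4) (1,5) (1,6) (2,0) (2,1) (2,2) (3,0) (3,1) (3,2)] -> total=21

Answer: 21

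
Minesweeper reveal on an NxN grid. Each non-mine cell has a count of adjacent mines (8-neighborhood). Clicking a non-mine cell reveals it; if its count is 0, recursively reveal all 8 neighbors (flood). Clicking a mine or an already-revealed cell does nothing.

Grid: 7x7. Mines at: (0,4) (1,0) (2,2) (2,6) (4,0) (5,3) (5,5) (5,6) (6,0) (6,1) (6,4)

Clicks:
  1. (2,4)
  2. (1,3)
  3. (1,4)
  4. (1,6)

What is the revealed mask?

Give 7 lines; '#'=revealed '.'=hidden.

Answer: .......
...####
...###.
...###.
...###.
.......
.......

Derivation:
Click 1 (2,4) count=0: revealed 12 new [(1,3) (1,4) (1,5) (2,3) (2,4) (2,5) (3,3) (3,4) (3,5) (4,3) (4,4) (4,5)] -> total=12
Click 2 (1,3) count=2: revealed 0 new [(none)] -> total=12
Click 3 (1,4) count=1: revealed 0 new [(none)] -> total=12
Click 4 (1,6) count=1: revealed 1 new [(1,6)] -> total=13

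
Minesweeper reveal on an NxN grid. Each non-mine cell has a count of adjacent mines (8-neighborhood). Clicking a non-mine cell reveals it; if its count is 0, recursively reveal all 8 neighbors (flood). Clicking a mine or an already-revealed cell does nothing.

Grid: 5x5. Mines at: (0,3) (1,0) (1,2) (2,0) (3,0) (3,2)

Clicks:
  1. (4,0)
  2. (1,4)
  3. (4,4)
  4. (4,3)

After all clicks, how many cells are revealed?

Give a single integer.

Click 1 (4,0) count=1: revealed 1 new [(4,0)] -> total=1
Click 2 (1,4) count=1: revealed 1 new [(1,4)] -> total=2
Click 3 (4,4) count=0: revealed 7 new [(1,3) (2,3) (2,4) (3,3) (3,4) (4,3) (4,4)] -> total=9
Click 4 (4,3) count=1: revealed 0 new [(none)] -> total=9

Answer: 9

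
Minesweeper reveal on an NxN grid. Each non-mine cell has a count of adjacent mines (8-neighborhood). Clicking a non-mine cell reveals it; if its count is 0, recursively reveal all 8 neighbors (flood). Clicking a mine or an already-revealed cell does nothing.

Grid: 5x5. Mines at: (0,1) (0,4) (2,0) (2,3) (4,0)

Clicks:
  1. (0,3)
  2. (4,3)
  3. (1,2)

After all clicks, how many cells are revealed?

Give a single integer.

Answer: 10

Derivation:
Click 1 (0,3) count=1: revealed 1 new [(0,3)] -> total=1
Click 2 (4,3) count=0: revealed 8 new [(3,1) (3,2) (3,3) (3,4) (4,1) (4,2) (4,3) (4,4)] -> total=9
Click 3 (1,2) count=2: revealed 1 new [(1,2)] -> total=10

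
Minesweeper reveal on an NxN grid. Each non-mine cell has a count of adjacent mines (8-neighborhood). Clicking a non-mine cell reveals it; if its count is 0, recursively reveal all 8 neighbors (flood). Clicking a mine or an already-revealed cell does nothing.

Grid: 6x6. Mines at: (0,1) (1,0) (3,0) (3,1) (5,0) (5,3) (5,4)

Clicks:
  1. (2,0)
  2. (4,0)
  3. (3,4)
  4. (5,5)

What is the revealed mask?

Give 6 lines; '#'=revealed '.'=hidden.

Answer: ..####
..####
#.####
..####
#.####
.....#

Derivation:
Click 1 (2,0) count=3: revealed 1 new [(2,0)] -> total=1
Click 2 (4,0) count=3: revealed 1 new [(4,0)] -> total=2
Click 3 (3,4) count=0: revealed 20 new [(0,2) (0,3) (0,4) (0,5) (1,2) (1,3) (1,4) (1,5) (2,2) (2,3) (2,4) (2,5) (3,2) (3,3) (3,4) (3,5) (4,2) (4,3) (4,4) (4,5)] -> total=22
Click 4 (5,5) count=1: revealed 1 new [(5,5)] -> total=23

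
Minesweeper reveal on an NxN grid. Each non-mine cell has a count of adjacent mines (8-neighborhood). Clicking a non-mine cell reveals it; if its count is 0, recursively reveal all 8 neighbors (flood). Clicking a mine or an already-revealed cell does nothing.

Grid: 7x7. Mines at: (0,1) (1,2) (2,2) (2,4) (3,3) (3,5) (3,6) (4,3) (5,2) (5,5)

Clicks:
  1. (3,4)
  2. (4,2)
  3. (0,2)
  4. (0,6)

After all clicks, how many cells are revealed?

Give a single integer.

Click 1 (3,4) count=4: revealed 1 new [(3,4)] -> total=1
Click 2 (4,2) count=3: revealed 1 new [(4,2)] -> total=2
Click 3 (0,2) count=2: revealed 1 new [(0,2)] -> total=3
Click 4 (0,6) count=0: revealed 10 new [(0,3) (0,4) (0,5) (0,6) (1,3) (1,4) (1,5) (1,6) (2,5) (2,6)] -> total=13

Answer: 13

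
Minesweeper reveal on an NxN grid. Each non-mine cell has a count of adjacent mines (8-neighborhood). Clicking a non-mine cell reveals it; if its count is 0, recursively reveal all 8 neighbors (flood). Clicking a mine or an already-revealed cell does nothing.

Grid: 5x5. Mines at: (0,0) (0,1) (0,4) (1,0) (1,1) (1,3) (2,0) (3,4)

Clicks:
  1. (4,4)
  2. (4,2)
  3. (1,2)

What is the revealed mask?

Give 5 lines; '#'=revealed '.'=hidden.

Answer: .....
..#..
.###.
####.
#####

Derivation:
Click 1 (4,4) count=1: revealed 1 new [(4,4)] -> total=1
Click 2 (4,2) count=0: revealed 11 new [(2,1) (2,2) (2,3) (3,0) (3,1) (3,2) (3,3) (4,0) (4,1) (4,2) (4,3)] -> total=12
Click 3 (1,2) count=3: revealed 1 new [(1,2)] -> total=13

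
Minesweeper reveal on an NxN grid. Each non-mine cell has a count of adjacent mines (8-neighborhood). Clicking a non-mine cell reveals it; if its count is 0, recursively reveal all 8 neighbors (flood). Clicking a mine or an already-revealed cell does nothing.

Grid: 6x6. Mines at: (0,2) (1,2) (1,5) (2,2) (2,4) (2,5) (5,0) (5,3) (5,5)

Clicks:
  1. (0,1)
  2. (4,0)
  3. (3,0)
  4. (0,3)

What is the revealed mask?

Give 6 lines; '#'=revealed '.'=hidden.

Click 1 (0,1) count=2: revealed 1 new [(0,1)] -> total=1
Click 2 (4,0) count=1: revealed 1 new [(4,0)] -> total=2
Click 3 (3,0) count=0: revealed 8 new [(0,0) (1,0) (1,1) (2,0) (2,1) (3,0) (3,1) (4,1)] -> total=10
Click 4 (0,3) count=2: revealed 1 new [(0,3)] -> total=11

Answer: ##.#..
##....
##....
##....
##....
......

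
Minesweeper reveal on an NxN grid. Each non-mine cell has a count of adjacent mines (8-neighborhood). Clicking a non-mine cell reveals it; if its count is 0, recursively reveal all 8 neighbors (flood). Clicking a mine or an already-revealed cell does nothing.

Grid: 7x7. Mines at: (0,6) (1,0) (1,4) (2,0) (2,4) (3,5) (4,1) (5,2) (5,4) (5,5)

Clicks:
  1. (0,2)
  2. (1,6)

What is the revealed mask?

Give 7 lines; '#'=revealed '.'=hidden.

Answer: .###...
.###..#
.###...
.###...
.......
.......
.......

Derivation:
Click 1 (0,2) count=0: revealed 12 new [(0,1) (0,2) (0,3) (1,1) (1,2) (1,3) (2,1) (2,2) (2,3) (3,1) (3,2) (3,3)] -> total=12
Click 2 (1,6) count=1: revealed 1 new [(1,6)] -> total=13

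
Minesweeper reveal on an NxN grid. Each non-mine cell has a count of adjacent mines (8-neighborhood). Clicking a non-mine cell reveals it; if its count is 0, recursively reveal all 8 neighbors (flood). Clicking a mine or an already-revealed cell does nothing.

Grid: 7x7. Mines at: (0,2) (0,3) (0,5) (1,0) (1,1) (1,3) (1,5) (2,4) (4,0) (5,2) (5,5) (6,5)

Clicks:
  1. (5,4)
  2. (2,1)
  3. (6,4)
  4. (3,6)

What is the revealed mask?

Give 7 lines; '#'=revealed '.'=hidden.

Answer: .......
.......
.#...##
.....##
.....##
....#..
....#..

Derivation:
Click 1 (5,4) count=2: revealed 1 new [(5,4)] -> total=1
Click 2 (2,1) count=2: revealed 1 new [(2,1)] -> total=2
Click 3 (6,4) count=2: revealed 1 new [(6,4)] -> total=3
Click 4 (3,6) count=0: revealed 6 new [(2,5) (2,6) (3,5) (3,6) (4,5) (4,6)] -> total=9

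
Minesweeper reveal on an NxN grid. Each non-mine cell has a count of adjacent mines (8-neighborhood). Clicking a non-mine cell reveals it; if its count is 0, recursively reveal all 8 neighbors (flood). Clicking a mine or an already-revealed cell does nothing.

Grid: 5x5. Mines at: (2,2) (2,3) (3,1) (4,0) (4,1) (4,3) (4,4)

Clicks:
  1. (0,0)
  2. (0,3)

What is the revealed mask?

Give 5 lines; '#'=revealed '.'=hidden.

Answer: #####
#####
##...
.....
.....

Derivation:
Click 1 (0,0) count=0: revealed 12 new [(0,0) (0,1) (0,2) (0,3) (0,4) (1,0) (1,1) (1,2) (1,3) (1,4) (2,0) (2,1)] -> total=12
Click 2 (0,3) count=0: revealed 0 new [(none)] -> total=12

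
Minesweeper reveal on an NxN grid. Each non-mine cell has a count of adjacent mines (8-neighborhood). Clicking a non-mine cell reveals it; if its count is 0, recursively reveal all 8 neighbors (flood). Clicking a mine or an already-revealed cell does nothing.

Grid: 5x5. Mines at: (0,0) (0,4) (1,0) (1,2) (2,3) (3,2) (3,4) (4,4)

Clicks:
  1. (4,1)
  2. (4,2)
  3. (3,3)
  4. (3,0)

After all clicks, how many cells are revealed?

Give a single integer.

Click 1 (4,1) count=1: revealed 1 new [(4,1)] -> total=1
Click 2 (4,2) count=1: revealed 1 new [(4,2)] -> total=2
Click 3 (3,3) count=4: revealed 1 new [(3,3)] -> total=3
Click 4 (3,0) count=0: revealed 5 new [(2,0) (2,1) (3,0) (3,1) (4,0)] -> total=8

Answer: 8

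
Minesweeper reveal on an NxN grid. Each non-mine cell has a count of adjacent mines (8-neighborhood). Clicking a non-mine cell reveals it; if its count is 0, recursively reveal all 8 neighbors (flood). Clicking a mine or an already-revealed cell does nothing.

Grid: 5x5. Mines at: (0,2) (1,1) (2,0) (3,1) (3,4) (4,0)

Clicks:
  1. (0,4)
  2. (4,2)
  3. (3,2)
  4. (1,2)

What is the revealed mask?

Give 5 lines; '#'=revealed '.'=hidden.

Answer: ...##
..###
...##
..#..
..#..

Derivation:
Click 1 (0,4) count=0: revealed 6 new [(0,3) (0,4) (1,3) (1,4) (2,3) (2,4)] -> total=6
Click 2 (4,2) count=1: revealed 1 new [(4,2)] -> total=7
Click 3 (3,2) count=1: revealed 1 new [(3,2)] -> total=8
Click 4 (1,2) count=2: revealed 1 new [(1,2)] -> total=9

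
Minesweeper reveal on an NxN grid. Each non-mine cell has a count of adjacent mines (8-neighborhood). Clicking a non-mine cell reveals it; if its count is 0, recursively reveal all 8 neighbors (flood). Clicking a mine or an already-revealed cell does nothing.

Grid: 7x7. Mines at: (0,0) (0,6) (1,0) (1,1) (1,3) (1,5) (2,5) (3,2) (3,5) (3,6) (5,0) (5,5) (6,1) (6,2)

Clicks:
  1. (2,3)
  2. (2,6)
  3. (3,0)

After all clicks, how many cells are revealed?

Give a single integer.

Answer: 8

Derivation:
Click 1 (2,3) count=2: revealed 1 new [(2,3)] -> total=1
Click 2 (2,6) count=4: revealed 1 new [(2,6)] -> total=2
Click 3 (3,0) count=0: revealed 6 new [(2,0) (2,1) (3,0) (3,1) (4,0) (4,1)] -> total=8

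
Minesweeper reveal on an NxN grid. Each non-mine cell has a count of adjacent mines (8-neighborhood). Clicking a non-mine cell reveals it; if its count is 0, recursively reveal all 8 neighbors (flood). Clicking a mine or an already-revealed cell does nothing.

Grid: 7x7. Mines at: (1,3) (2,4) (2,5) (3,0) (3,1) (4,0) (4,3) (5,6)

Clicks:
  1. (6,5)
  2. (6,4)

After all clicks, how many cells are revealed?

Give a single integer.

Answer: 12

Derivation:
Click 1 (6,5) count=1: revealed 1 new [(6,5)] -> total=1
Click 2 (6,4) count=0: revealed 11 new [(5,0) (5,1) (5,2) (5,3) (5,4) (5,5) (6,0) (6,1) (6,2) (6,3) (6,4)] -> total=12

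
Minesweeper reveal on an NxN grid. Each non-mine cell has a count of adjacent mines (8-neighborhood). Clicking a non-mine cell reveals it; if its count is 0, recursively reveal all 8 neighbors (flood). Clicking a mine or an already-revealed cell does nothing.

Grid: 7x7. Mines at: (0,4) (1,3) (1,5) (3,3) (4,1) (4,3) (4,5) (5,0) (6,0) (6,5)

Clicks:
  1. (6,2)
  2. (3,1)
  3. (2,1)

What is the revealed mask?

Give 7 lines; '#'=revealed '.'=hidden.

Answer: ###....
###....
###....
###....
.......
.####..
.####..

Derivation:
Click 1 (6,2) count=0: revealed 8 new [(5,1) (5,2) (5,3) (5,4) (6,1) (6,2) (6,3) (6,4)] -> total=8
Click 2 (3,1) count=1: revealed 1 new [(3,1)] -> total=9
Click 3 (2,1) count=0: revealed 11 new [(0,0) (0,1) (0,2) (1,0) (1,1) (1,2) (2,0) (2,1) (2,2) (3,0) (3,2)] -> total=20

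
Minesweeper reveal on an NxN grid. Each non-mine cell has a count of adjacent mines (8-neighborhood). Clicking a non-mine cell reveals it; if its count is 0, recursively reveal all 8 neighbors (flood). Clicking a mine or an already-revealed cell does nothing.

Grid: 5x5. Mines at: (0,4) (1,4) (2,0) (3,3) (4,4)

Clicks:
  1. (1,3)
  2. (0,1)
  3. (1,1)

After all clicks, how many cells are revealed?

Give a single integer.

Click 1 (1,3) count=2: revealed 1 new [(1,3)] -> total=1
Click 2 (0,1) count=0: revealed 10 new [(0,0) (0,1) (0,2) (0,3) (1,0) (1,1) (1,2) (2,1) (2,2) (2,3)] -> total=11
Click 3 (1,1) count=1: revealed 0 new [(none)] -> total=11

Answer: 11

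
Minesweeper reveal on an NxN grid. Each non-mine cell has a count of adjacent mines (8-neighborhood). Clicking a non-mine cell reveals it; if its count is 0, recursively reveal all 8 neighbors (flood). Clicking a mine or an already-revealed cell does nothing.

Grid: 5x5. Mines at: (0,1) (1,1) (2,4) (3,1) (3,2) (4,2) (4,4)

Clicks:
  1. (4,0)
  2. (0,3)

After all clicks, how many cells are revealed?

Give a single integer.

Answer: 7

Derivation:
Click 1 (4,0) count=1: revealed 1 new [(4,0)] -> total=1
Click 2 (0,3) count=0: revealed 6 new [(0,2) (0,3) (0,4) (1,2) (1,3) (1,4)] -> total=7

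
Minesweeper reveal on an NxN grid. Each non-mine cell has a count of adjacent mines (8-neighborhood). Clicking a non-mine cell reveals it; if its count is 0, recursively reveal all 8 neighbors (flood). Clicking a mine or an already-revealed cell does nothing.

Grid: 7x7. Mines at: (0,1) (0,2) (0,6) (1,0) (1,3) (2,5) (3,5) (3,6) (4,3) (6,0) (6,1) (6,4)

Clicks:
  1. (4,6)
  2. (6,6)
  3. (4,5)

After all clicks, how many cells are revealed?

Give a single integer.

Click 1 (4,6) count=2: revealed 1 new [(4,6)] -> total=1
Click 2 (6,6) count=0: revealed 5 new [(4,5) (5,5) (5,6) (6,5) (6,6)] -> total=6
Click 3 (4,5) count=2: revealed 0 new [(none)] -> total=6

Answer: 6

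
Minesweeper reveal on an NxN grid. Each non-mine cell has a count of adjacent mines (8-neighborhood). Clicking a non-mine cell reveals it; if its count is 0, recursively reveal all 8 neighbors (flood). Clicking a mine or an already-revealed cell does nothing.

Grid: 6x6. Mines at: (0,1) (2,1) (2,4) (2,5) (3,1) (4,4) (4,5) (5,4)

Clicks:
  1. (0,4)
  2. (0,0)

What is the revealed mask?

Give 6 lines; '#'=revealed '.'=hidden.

Answer: #.####
..####
......
......
......
......

Derivation:
Click 1 (0,4) count=0: revealed 8 new [(0,2) (0,3) (0,4) (0,5) (1,2) (1,3) (1,4) (1,5)] -> total=8
Click 2 (0,0) count=1: revealed 1 new [(0,0)] -> total=9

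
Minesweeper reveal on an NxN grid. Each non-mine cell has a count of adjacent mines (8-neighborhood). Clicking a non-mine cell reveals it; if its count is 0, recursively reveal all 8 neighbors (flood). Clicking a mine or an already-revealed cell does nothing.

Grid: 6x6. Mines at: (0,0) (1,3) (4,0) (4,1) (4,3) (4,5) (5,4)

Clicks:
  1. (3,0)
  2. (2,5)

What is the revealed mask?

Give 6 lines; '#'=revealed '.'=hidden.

Click 1 (3,0) count=2: revealed 1 new [(3,0)] -> total=1
Click 2 (2,5) count=0: revealed 8 new [(0,4) (0,5) (1,4) (1,5) (2,4) (2,5) (3,4) (3,5)] -> total=9

Answer: ....##
....##
....##
#...##
......
......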